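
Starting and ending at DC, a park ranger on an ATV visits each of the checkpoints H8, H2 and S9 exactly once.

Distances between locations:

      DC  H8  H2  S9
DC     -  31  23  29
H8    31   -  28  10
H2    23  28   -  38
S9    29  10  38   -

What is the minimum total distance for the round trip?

There are 3 distinct closed tours to check (reversals are equivalent).
DC-H8-H2-S9-DC: 31+28+38+29 = 126
DC-H8-S9-H2-DC: 31+10+38+23 = 102
DC-H2-H8-S9-DC: 23+28+10+29 = 90
The minimum is 90.
One optimal route: DC → H2 → H8 → S9 → DC (or its reverse).

Shortest round trip = 90.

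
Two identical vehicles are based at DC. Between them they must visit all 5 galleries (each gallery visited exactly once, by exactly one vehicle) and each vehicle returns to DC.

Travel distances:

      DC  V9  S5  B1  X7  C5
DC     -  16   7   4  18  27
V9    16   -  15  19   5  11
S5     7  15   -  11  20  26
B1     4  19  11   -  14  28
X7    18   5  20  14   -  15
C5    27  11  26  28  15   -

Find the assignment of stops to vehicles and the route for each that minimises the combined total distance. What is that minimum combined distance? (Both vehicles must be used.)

Try each way of splitting the stops between the two vehicles (each non-empty) and, for each split, find the best tour for each vehicle:
  {V9} + {S5, B1, X7, C5}: 32 + 66 = 98
  {S5} + {V9, B1, X7, C5}: 14 + 60 = 74
  {V9, S5} + {B1, X7, C5}: 38 + 60 = 98
  {B1} + {V9, S5, X7, C5}: 8 + 66 = 74
  {V9, B1} + {S5, X7, C5}: 39 + 66 = 105
  {S5, B1} + {V9, X7, C5}: 22 + 60 = 82
  … (15 splits in total)
Best: vehicle 1 DC → S5 → DC = 14; vehicle 2 DC → V9 → C5 → X7 → B1 → DC = 60; combined 74.

Minimum combined distance: 74.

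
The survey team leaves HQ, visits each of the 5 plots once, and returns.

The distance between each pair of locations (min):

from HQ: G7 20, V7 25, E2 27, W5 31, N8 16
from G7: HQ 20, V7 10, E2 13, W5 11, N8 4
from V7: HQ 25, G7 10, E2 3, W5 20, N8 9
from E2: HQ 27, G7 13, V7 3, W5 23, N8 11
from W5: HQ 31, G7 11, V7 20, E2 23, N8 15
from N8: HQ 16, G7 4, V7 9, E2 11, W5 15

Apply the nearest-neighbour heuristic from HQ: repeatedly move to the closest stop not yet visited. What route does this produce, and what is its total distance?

Nearest-neighbour total = 87 min; route HQ → N8 → G7 → V7 → E2 → W5 → HQ.

HQ → [N8:16 / G7:20 / V7:25 / E2:27 / W5:31] → N8 (16)
N8 → [G7:4 / V7:9 / E2:11 / W5:15] → G7 (4)
G7 → [V7:10 / W5:11 / E2:13] → V7 (10)
V7 → [E2:3 / W5:20] → E2 (3)
E2 → [W5:23] → W5 (23)
Return W5→HQ: 31.
Total = 16 + 4 + 10 + 3 + 23 + 31 = 87.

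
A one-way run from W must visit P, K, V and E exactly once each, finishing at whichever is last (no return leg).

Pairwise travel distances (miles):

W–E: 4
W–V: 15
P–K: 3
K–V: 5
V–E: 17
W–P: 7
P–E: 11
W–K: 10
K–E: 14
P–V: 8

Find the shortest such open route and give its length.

23 miles — the minimum one-way total.

There are 4! = 24 possible orderings.
W→P→K→V→E: 7+3+5+17 = 32
W→P→K→E→V: 7+3+14+17 = 41
W→P→V→K→E: 7+8+5+14 = 34
W→P→V→E→K: 7+8+17+14 = 46
W→P→E→K→V: 7+11+14+5 = 37
W→P→E→V→K: 7+11+17+5 = 40
W→K→P→V→E: 10+3+8+17 = 38
W→K→P→E→V: 10+3+11+17 = 41
W→K→V→P→E: 10+5+8+11 = 34
W→K→V→E→P: 10+5+17+11 = 43
W→K→E→P→V: 10+14+11+8 = 43
W→K→E→V→P: 10+14+17+8 = 49
W→V→P→K→E: 15+8+3+14 = 40
W→V→P→E→K: 15+8+11+14 = 48
… (10 more)
W→E→P→K→V: 4+11+3+5 = 23  ← best
The minimum is 23.
One shortest path: W → E → P → K → V.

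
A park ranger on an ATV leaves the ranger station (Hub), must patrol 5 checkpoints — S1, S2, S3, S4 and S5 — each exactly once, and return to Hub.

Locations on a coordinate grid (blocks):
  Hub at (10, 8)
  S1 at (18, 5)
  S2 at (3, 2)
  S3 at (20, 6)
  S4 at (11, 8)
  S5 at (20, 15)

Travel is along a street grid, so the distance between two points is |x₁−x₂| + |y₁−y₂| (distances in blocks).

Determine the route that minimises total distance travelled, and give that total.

60 blocks — the shortest possible round trip.

Hub-S1-S2-S3-S4-S5-Hub: 11+18+21+11+16+17 = 94
Hub-S1-S2-S3-S5-S4-Hub: 11+18+21+9+16+1 = 76
Hub-S1-S2-S4-S3-S5-Hub: 11+18+14+11+9+17 = 80
Hub-S1-S2-S4-S5-S3-Hub: 11+18+14+16+9+12 = 80
Hub-S1-S2-S5-S3-S4-Hub: 11+18+30+9+11+1 = 80
Hub-S1-S2-S5-S4-S3-Hub: 11+18+30+16+11+12 = 98
Hub-S1-S3-S2-S4-S5-Hub: 11+3+21+14+16+17 = 82
Hub-S1-S3-S2-S5-S4-Hub: 11+3+21+30+16+1 = 82
Hub-S1-S3-S4-S2-S5-Hub: 11+3+11+14+30+17 = 86
Hub-S1-S3-S4-S5-S2-Hub: 11+3+11+16+30+13 = 84
Hub-S1-S3-S5-S2-S4-Hub: 11+3+9+30+14+1 = 68
Hub-S1-S3-S5-S4-S2-Hub: 11+3+9+16+14+13 = 66
Hub-S1-S4-S2-S3-S5-Hub: 11+10+14+21+9+17 = 82
Hub-S1-S4-S2-S5-S3-Hub: 11+10+14+30+9+12 = 86
… (46 more)
Hub-S2-S1-S3-S5-S4-Hub: 13+18+3+9+16+1 = 60  ← best
The minimum is 60.
One optimal route: Hub → S2 → S1 → S3 → S5 → S4 → Hub (or its reverse).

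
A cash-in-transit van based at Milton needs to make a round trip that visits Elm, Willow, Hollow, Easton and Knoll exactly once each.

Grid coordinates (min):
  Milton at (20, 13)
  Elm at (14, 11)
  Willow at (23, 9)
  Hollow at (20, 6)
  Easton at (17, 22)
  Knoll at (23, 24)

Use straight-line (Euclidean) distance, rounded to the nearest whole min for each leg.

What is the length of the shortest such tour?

Minimum total distance: 45 min.

There are 60 distinct closed tours to check (reversals are equivalent).
Milton→Elm→Willow→Hollow→Easton→Knoll→Milton: 6+9+4+16+6+11 = 52
Milton→Elm→Willow→Hollow→Knoll→Easton→Milton: 6+9+4+18+6+9 = 52
Milton→Elm→Willow→Easton→Hollow→Knoll→Milton: 6+9+14+16+18+11 = 74
Milton→Elm→Willow→Easton→Knoll→Hollow→Milton: 6+9+14+6+18+7 = 60
Milton→Elm→Willow→Knoll→Hollow→Easton→Milton: 6+9+15+18+16+9 = 73
Milton→Elm→Willow→Knoll→Easton→Hollow→Milton: 6+9+15+6+16+7 = 59
Milton→Elm→Hollow→Willow→Easton→Knoll→Milton: 6+8+4+14+6+11 = 49
Milton→Elm→Hollow→Willow→Knoll→Easton→Milton: 6+8+4+15+6+9 = 48
Milton→Elm→Hollow→Easton→Willow→Knoll→Milton: 6+8+16+14+15+11 = 70
Milton→Elm→Hollow→Easton→Knoll→Willow→Milton: 6+8+16+6+15+5 = 56
Milton→Elm→Hollow→Knoll→Willow→Easton→Milton: 6+8+18+15+14+9 = 70
Milton→Elm→Hollow→Knoll→Easton→Willow→Milton: 6+8+18+6+14+5 = 57
Milton→Elm→Easton→Willow→Hollow→Knoll→Milton: 6+11+14+4+18+11 = 64
Milton→Elm→Easton→Willow→Knoll→Hollow→Milton: 6+11+14+15+18+7 = 71
… (46 more)
Milton→Willow→Hollow→Elm→Easton→Knoll→Milton: 5+4+8+11+6+11 = 45  ← best
The minimum is 45.
One optimal route: Milton → Willow → Hollow → Elm → Easton → Knoll → Milton (or its reverse).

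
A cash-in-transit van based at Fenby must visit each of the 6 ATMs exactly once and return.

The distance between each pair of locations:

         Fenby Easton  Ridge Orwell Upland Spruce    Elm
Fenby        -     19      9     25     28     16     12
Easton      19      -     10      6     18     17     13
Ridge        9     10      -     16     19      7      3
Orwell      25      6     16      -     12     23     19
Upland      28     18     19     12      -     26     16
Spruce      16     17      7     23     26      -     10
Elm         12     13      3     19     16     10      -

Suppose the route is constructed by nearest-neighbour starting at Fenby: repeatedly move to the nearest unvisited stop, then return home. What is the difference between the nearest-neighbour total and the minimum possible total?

6 longer than the optimal tour.

From Fenby: Ridge=9, Elm=12, Spruce=16, Easton=19, Orwell=25, Upland=28 → choose Ridge (9).
From Ridge: Elm=3, Spruce=7, Easton=10, Orwell=16, Upland=19 → choose Elm (3).
From Elm: Spruce=10, Easton=13, Upland=16, Orwell=19 → choose Spruce (10).
From Spruce: Easton=17, Orwell=23, Upland=26 → choose Easton (17).
From Easton: Orwell=6, Upland=18 → choose Orwell (6).
From Orwell: Upland=12 → choose Upland (12).
NN route Fenby → Ridge → Elm → Spruce → Easton → Orwell → Upland → Fenby costs 85.
Optimal: Fenby → Easton → Orwell → Upland → Elm → Ridge → Spruce → Fenby costs 79 (by enumerating all 360 distinct tours).
Excess = 85 − 79 = 6.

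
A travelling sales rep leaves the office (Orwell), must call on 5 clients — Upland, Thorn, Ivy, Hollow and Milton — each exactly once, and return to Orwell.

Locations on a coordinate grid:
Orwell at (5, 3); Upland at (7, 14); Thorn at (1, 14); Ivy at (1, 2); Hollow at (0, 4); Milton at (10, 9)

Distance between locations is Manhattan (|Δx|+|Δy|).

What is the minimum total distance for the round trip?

Orwell - Upland - Thorn - Ivy - Hollow - Milton - Orwell: 13+6+12+3+15+11 = 60
Orwell - Upland - Thorn - Ivy - Milton - Hollow - Orwell: 13+6+12+16+15+6 = 68
Orwell - Upland - Thorn - Hollow - Ivy - Milton - Orwell: 13+6+11+3+16+11 = 60
Orwell - Upland - Thorn - Hollow - Milton - Ivy - Orwell: 13+6+11+15+16+5 = 66
Orwell - Upland - Thorn - Milton - Ivy - Hollow - Orwell: 13+6+14+16+3+6 = 58
Orwell - Upland - Thorn - Milton - Hollow - Ivy - Orwell: 13+6+14+15+3+5 = 56
Orwell - Upland - Ivy - Thorn - Hollow - Milton - Orwell: 13+18+12+11+15+11 = 80
Orwell - Upland - Ivy - Thorn - Milton - Hollow - Orwell: 13+18+12+14+15+6 = 78
Orwell - Upland - Ivy - Hollow - Thorn - Milton - Orwell: 13+18+3+11+14+11 = 70
Orwell - Upland - Ivy - Hollow - Milton - Thorn - Orwell: 13+18+3+15+14+15 = 78
Orwell - Upland - Ivy - Milton - Thorn - Hollow - Orwell: 13+18+16+14+11+6 = 78
Orwell - Upland - Ivy - Milton - Hollow - Thorn - Orwell: 13+18+16+15+11+15 = 88
Orwell - Upland - Hollow - Thorn - Ivy - Milton - Orwell: 13+17+11+12+16+11 = 80
Orwell - Upland - Hollow - Thorn - Milton - Ivy - Orwell: 13+17+11+14+16+5 = 76
… (46 more)
Orwell - Ivy - Hollow - Thorn - Upland - Milton - Orwell: 5+3+11+6+8+11 = 44  ← best
The minimum is 44.
One optimal route: Orwell → Ivy → Hollow → Thorn → Upland → Milton → Orwell (or its reverse).

Shortest round trip = 44.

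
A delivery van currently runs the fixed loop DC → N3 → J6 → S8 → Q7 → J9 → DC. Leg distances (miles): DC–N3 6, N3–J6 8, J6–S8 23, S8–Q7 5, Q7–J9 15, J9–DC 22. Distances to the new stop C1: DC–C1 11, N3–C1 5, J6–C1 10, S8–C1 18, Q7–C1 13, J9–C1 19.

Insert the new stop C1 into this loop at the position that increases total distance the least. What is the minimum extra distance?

Insertion cost between consecutive stops i–j is d(i,C1) + d(C1,j) − d(i,j):
  between DC and N3: 11 + 5 − 6 = 10
  between N3 and J6: 5 + 10 − 8 = 7
  between J6 and S8: 10 + 18 − 23 = 5
  between S8 and Q7: 18 + 13 − 5 = 26
  between Q7 and J9: 13 + 19 − 15 = 17
  between J9 and DC: 19 + 11 − 22 = 8
Cheapest insertion is between J6 and S8, adding 5.
New total = 79 + 5 = 84.

Minimum extra distance: 5 miles, inserting C1 between J6 and S8.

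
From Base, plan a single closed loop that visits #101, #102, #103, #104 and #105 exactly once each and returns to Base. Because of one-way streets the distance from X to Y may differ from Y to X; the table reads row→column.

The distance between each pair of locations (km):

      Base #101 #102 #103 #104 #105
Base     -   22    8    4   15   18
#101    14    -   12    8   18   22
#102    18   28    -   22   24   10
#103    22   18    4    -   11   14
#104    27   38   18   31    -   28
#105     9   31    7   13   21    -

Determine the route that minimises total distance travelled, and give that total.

Shortest round trip = 77 km.

Base → #101 → #102 → #103 → #104 → #105 → Base: 22+12+22+11+28+9 = 104
Base → #101 → #102 → #103 → #105 → #104 → Base: 22+12+22+14+21+27 = 118
Base → #101 → #102 → #104 → #103 → #105 → Base: 22+12+24+31+14+9 = 112
Base → #101 → #102 → #104 → #105 → #103 → Base: 22+12+24+28+13+22 = 121
Base → #101 → #102 → #105 → #103 → #104 → Base: 22+12+10+13+11+27 = 95
Base → #101 → #102 → #105 → #104 → #103 → Base: 22+12+10+21+31+22 = 118
Base → #101 → #103 → #102 → #104 → #105 → Base: 22+8+4+24+28+9 = 95
Base → #101 → #103 → #102 → #105 → #104 → Base: 22+8+4+10+21+27 = 92
Base → #101 → #103 → #104 → #102 → #105 → Base: 22+8+11+18+10+9 = 78
Base → #101 → #103 → #104 → #105 → #102 → Base: 22+8+11+28+7+18 = 94
Base → #101 → #103 → #105 → #102 → #104 → Base: 22+8+14+7+24+27 = 102
Base → #101 → #103 → #105 → #104 → #102 → Base: 22+8+14+21+18+18 = 101
Base → #101 → #104 → #102 → #103 → #105 → Base: 22+18+18+22+14+9 = 103
Base → #101 → #104 → #102 → #105 → #103 → Base: 22+18+18+10+13+22 = 103
… (106 more)
Base → #103 → #101 → #104 → #102 → #105 → Base: 4+18+18+18+10+9 = 77  ← best
The minimum is 77.
One optimal route: Base → #103 → #101 → #104 → #102 → #105 → Base.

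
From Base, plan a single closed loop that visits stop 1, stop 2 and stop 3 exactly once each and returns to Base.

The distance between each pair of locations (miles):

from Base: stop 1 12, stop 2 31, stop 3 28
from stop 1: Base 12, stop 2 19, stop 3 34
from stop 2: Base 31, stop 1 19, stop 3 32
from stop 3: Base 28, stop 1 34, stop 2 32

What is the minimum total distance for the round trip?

There are 3 distinct closed tours to check (reversals are equivalent).
Base-stop 1-stop 2-stop 3-Base: 12+19+32+28 = 91
Base-stop 1-stop 3-stop 2-Base: 12+34+32+31 = 109
Base-stop 2-stop 1-stop 3-Base: 31+19+34+28 = 112
The minimum is 91.
One optimal route: Base → stop 1 → stop 2 → stop 3 → Base (or its reverse).

91 miles — the shortest possible round trip.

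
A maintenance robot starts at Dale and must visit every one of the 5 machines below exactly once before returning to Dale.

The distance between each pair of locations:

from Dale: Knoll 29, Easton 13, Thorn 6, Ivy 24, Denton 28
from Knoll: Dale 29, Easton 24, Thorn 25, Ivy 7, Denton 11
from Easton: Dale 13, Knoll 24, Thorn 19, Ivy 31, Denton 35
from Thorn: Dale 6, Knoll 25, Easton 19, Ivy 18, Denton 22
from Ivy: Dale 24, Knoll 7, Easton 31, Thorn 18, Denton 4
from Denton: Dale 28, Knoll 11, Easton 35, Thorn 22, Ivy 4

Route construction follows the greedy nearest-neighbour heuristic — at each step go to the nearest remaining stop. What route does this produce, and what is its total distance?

At Dale the remaining stops are Thorn 6, Easton 13, Ivy 24, Denton 28, Knoll 29; go to Thorn.
At Thorn the remaining stops are Ivy 18, Easton 19, Denton 22, Knoll 25; go to Ivy.
At Ivy the remaining stops are Denton 4, Knoll 7, Easton 31; go to Denton.
At Denton the remaining stops are Knoll 11, Easton 35; go to Knoll.
At Knoll the remaining stops are Easton 24; go to Easton.
Return Easton→Dale: 13.
Total = 6 + 18 + 4 + 11 + 24 + 13 = 76.

Nearest-neighbour total = 76; route Dale → Thorn → Ivy → Denton → Knoll → Easton → Dale.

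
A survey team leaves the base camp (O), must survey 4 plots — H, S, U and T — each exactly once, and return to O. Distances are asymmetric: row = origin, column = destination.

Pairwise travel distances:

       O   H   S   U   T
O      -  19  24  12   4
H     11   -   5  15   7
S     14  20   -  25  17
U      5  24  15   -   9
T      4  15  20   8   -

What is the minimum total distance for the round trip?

O→H→S→U→T→O: 19+5+25+9+4 = 62
O→H→S→T→U→O: 19+5+17+8+5 = 54
O→H→U→S→T→O: 19+15+15+17+4 = 70
O→H→U→T→S→O: 19+15+9+20+14 = 77
O→H→T→S→U→O: 19+7+20+25+5 = 76
O→H→T→U→S→O: 19+7+8+15+14 = 63
O→S→H→U→T→O: 24+20+15+9+4 = 72
O→S→H→T→U→O: 24+20+7+8+5 = 64
O→S→U→H→T→O: 24+25+24+7+4 = 84
O→S→U→T→H→O: 24+25+9+15+11 = 84
O→S→T→H→U→O: 24+17+15+15+5 = 76
O→S→T→U→H→O: 24+17+8+24+11 = 84
O→U→H→S→T→O: 12+24+5+17+4 = 62
O→U→H→T→S→O: 12+24+7+20+14 = 77
… (10 more)
The minimum is 54.
One optimal route: O → H → S → T → U → O.

Shortest round trip = 54.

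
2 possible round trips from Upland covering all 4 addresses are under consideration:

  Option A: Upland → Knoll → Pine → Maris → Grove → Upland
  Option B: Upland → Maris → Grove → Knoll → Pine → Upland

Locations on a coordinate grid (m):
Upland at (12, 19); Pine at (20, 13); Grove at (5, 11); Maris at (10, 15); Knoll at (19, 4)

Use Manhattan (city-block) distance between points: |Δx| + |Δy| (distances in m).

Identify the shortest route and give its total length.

Shortest is Option B, total 60 m.

Option A: 22 + 10 + 12 + 9 + 15 = 68
Option B: 6 + 9 + 21 + 10 + 14 = 60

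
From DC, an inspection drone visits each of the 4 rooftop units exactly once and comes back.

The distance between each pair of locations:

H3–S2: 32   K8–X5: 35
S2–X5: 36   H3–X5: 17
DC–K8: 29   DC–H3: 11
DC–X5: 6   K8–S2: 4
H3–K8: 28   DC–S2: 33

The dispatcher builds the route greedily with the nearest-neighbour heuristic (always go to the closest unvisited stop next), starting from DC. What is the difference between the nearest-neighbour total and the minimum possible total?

From DC: X5=6, H3=11, K8=29, S2=33 → choose X5 (6).
From X5: H3=17, K8=35, S2=36 → choose H3 (17).
From H3: K8=28, S2=32 → choose K8 (28).
From K8: S2=4 → choose S2 (4).
NN route DC → X5 → H3 → K8 → S2 → DC costs 88.
Optimal: DC → H3 → K8 → S2 → X5 → DC costs 85 (by enumerating all 12 distinct tours).
Excess = 88 − 85 = 3.

3 longer than the optimal tour.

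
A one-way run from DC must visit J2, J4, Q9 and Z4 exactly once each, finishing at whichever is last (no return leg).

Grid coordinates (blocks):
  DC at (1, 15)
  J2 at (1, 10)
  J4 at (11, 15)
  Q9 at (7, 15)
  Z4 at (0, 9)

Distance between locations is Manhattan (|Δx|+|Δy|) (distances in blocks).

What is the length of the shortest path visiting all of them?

Minimum one-way distance = 24 blocks.

There are 4! = 24 possible orderings.
DC - J2 - J4 - Q9 - Z4: 5+15+4+13 = 37
DC - J2 - J4 - Z4 - Q9: 5+15+17+13 = 50
DC - J2 - Q9 - J4 - Z4: 5+11+4+17 = 37
DC - J2 - Q9 - Z4 - J4: 5+11+13+17 = 46
DC - J2 - Z4 - J4 - Q9: 5+2+17+4 = 28
DC - J2 - Z4 - Q9 - J4: 5+2+13+4 = 24
DC - J4 - J2 - Q9 - Z4: 10+15+11+13 = 49
DC - J4 - J2 - Z4 - Q9: 10+15+2+13 = 40
DC - J4 - Q9 - J2 - Z4: 10+4+11+2 = 27
DC - J4 - Q9 - Z4 - J2: 10+4+13+2 = 29
DC - J4 - Z4 - J2 - Q9: 10+17+2+11 = 40
DC - J4 - Z4 - Q9 - J2: 10+17+13+11 = 51
DC - Q9 - J2 - J4 - Z4: 6+11+15+17 = 49
DC - Q9 - J2 - Z4 - J4: 6+11+2+17 = 36
… (10 more)
The minimum is 24.
One shortest path: DC → J2 → Z4 → Q9 → J4.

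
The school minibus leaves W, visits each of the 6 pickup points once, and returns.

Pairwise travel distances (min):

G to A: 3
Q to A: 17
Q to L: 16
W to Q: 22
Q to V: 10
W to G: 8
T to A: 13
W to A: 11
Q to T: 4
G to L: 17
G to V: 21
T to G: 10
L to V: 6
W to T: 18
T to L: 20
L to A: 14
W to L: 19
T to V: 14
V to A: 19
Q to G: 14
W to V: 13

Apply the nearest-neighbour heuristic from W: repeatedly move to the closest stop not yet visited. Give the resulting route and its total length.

At W the remaining stops are G 8, A 11, V 13, T 18, L 19, Q 22; go to G.
At G the remaining stops are A 3, T 10, Q 14, L 17, V 21; go to A.
At A the remaining stops are T 13, L 14, Q 17, V 19; go to T.
At T the remaining stops are Q 4, V 14, L 20; go to Q.
At Q the remaining stops are V 10, L 16; go to V.
At V the remaining stops are L 6; go to L.
Return L→W: 19.
Total = 8 + 3 + 13 + 4 + 10 + 6 + 19 = 63.

63 min along W → G → A → T → Q → V → L → W.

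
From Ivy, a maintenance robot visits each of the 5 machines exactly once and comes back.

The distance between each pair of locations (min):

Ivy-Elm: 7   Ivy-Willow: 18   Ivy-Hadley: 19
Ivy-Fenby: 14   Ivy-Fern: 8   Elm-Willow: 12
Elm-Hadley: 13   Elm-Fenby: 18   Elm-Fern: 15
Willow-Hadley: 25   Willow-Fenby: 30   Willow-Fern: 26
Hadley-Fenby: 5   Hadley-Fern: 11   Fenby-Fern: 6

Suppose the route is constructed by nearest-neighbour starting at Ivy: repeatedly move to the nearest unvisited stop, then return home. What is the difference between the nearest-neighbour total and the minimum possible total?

1 min longer than the optimal tour.

Ivy: Elm=7, Fern=8, Fenby=14, Willow=18, Hadley=19 ⇒ Elm
Elm: Willow=12, Hadley=13, Fern=15, Fenby=18 ⇒ Willow
Willow: Hadley=25, Fern=26, Fenby=30 ⇒ Hadley
Hadley: Fenby=5, Fern=11 ⇒ Fenby
Fenby: Fern=6 ⇒ Fern
NN route Ivy → Elm → Willow → Hadley → Fenby → Fern → Ivy costs 63.
Optimal: Ivy → Willow → Elm → Hadley → Fenby → Fern → Ivy costs 62 (by enumerating all 60 distinct tours).
Excess = 63 − 62 = 1.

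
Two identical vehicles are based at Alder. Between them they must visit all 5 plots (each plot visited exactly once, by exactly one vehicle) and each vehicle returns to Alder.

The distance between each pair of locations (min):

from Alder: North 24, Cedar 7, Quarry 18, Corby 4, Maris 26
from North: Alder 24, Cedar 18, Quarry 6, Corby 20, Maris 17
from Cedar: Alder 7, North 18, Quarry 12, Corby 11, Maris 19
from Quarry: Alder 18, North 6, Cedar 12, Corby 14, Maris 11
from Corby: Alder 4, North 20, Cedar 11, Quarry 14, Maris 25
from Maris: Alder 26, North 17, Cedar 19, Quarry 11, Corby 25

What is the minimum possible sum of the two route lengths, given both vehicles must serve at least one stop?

Try each way of splitting the stops between the two vehicles (each non-empty) and, for each split, find the best tour for each vehicle:
  {North} + {Cedar, Quarry, Corby, Maris}: 48 + 55 = 103
  {Cedar} + {North, Quarry, Corby, Maris}: 14 + 67 = 81
  {North, Cedar} + {Quarry, Corby, Maris}: 49 + 55 = 104
  {Quarry} + {North, Cedar, Corby, Maris}: 36 + 67 = 103
  {North, Quarry} + {Cedar, Corby, Maris}: 48 + 55 = 103
  {Cedar, Quarry} + {North, Corby, Maris}: 37 + 67 = 104
  … (15 splits in total)
  {Corby} + {North, Cedar, Quarry, Maris}: 8 + 67 = 75  ← best
Best: vehicle 1 Alder → Corby → Alder = 8; vehicle 2 Alder → North → Quarry → Maris → Cedar → Alder = 67; combined 75.

75 min — the smallest possible combined total.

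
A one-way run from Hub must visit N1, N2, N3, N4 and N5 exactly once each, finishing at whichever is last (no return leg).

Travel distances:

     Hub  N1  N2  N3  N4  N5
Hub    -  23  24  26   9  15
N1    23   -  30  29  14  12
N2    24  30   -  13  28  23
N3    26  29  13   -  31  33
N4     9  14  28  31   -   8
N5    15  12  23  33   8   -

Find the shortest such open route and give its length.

There are 5! = 120 possible orderings.
Hub - N1 - N2 - N3 - N4 - N5: 23+30+13+31+8 = 105
Hub - N1 - N2 - N3 - N5 - N4: 23+30+13+33+8 = 107
Hub - N1 - N2 - N4 - N3 - N5: 23+30+28+31+33 = 145
Hub - N1 - N2 - N4 - N5 - N3: 23+30+28+8+33 = 122
Hub - N1 - N2 - N5 - N3 - N4: 23+30+23+33+31 = 140
Hub - N1 - N2 - N5 - N4 - N3: 23+30+23+8+31 = 115
Hub - N1 - N3 - N2 - N4 - N5: 23+29+13+28+8 = 101
Hub - N1 - N3 - N2 - N5 - N4: 23+29+13+23+8 = 96
Hub - N1 - N3 - N4 - N2 - N5: 23+29+31+28+23 = 134
Hub - N1 - N3 - N4 - N5 - N2: 23+29+31+8+23 = 114
Hub - N1 - N3 - N5 - N2 - N4: 23+29+33+23+28 = 136
Hub - N1 - N3 - N5 - N4 - N2: 23+29+33+8+28 = 121
Hub - N1 - N4 - N2 - N3 - N5: 23+14+28+13+33 = 111
Hub - N1 - N4 - N2 - N5 - N3: 23+14+28+23+33 = 121
… (106 more)
Hub - N4 - N1 - N5 - N2 - N3: 9+14+12+23+13 = 71  ← best
The minimum is 71.
One shortest path: Hub → N4 → N1 → N5 → N2 → N3.

Minimum one-way distance = 71.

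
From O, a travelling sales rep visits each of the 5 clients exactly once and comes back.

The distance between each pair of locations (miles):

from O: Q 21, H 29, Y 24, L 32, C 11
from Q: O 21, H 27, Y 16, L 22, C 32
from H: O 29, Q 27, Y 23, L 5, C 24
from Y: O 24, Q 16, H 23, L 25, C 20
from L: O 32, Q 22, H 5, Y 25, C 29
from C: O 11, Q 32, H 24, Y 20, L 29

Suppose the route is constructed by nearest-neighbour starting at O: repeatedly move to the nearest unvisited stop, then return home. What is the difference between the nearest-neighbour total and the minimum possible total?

1 miles longer than the optimal tour.

O: C=11, Q=21, Y=24, H=29, L=32 ⇒ C
C: Y=20, H=24, L=29, Q=32 ⇒ Y
Y: Q=16, H=23, L=25 ⇒ Q
Q: L=22, H=27 ⇒ L
L: H=5 ⇒ H
NN route O → C → Y → Q → L → H → O costs 103.
Optimal: O → Q → Y → L → H → C → O costs 102 (by enumerating all 60 distinct tours).
Excess = 103 − 102 = 1.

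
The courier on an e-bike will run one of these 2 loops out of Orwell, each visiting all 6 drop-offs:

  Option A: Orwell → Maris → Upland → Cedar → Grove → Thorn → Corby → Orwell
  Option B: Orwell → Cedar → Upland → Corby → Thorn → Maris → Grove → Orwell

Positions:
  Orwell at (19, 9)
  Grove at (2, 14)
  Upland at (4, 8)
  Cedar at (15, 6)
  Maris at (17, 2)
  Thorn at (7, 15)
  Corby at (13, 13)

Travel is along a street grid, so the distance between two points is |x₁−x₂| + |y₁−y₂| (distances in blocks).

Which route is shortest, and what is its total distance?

86 blocks — Option A is the shortest.

Option A: 9 + 19 + 13 + 21 + 6 + 8 + 10 = 86
Option B: 7 + 13 + 14 + 8 + 23 + 27 + 22 = 114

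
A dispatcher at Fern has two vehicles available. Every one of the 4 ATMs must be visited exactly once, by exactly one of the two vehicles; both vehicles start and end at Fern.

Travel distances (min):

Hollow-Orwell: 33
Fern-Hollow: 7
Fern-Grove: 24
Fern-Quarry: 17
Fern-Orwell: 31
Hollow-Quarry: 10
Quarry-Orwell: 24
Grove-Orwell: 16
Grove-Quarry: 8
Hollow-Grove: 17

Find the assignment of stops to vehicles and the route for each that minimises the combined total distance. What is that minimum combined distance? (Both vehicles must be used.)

Minimum combined distance: 86 min.

Check every non-empty split of the stops between the two vehicles; for each half take its own optimal tour:
  {Hollow} + {Grove, Quarry, Orwell}: 14 + 72 = 86
  {Grove} + {Hollow, Quarry, Orwell}: 48 + 72 = 120
  {Hollow, Grove} + {Quarry, Orwell}: 48 + 72 = 120
  {Quarry} + {Hollow, Grove, Orwell}: 34 + 71 = 105
  {Hollow, Quarry} + {Grove, Orwell}: 34 + 71 = 105
  {Grove, Quarry} + {Hollow, Orwell}: 49 + 71 = 120
  … (7 splits in total)
Best: vehicle 1 Fern → Hollow → Fern = 14; vehicle 2 Fern → Quarry → Grove → Orwell → Fern = 72; combined 86.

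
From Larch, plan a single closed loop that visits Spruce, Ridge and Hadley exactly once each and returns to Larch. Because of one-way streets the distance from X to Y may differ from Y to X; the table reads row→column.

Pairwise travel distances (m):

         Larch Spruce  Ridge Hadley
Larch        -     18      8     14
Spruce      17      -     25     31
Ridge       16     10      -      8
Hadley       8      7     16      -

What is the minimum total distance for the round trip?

Shortest round trip = 40 m.

Larch→Spruce→Ridge→Hadley→Larch: 18+25+8+8 = 59
Larch→Spruce→Hadley→Ridge→Larch: 18+31+16+16 = 81
Larch→Ridge→Spruce→Hadley→Larch: 8+10+31+8 = 57
Larch→Ridge→Hadley→Spruce→Larch: 8+8+7+17 = 40
Larch→Hadley→Spruce→Ridge→Larch: 14+7+25+16 = 62
Larch→Hadley→Ridge→Spruce→Larch: 14+16+10+17 = 57
The minimum is 40.
One optimal route: Larch → Ridge → Hadley → Spruce → Larch.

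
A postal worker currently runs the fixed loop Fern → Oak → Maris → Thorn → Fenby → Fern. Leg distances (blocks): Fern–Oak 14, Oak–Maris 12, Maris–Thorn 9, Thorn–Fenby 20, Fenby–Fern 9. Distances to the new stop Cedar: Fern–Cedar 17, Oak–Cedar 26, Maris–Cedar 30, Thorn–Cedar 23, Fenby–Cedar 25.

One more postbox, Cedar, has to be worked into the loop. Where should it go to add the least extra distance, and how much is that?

Insertion cost between consecutive stops i–j is d(i,Cedar) + d(Cedar,j) − d(i,j):
  between Fern and Oak: 17 + 26 − 14 = 29
  between Oak and Maris: 26 + 30 − 12 = 44
  between Maris and Thorn: 30 + 23 − 9 = 44
  between Thorn and Fenby: 23 + 25 − 20 = 28
  between Fenby and Fern: 25 + 17 − 9 = 33
Cheapest insertion is between Thorn and Fenby, adding 28.
New total = 64 + 28 = 92.

+28 blocks — insert Cedar between Thorn and Fenby.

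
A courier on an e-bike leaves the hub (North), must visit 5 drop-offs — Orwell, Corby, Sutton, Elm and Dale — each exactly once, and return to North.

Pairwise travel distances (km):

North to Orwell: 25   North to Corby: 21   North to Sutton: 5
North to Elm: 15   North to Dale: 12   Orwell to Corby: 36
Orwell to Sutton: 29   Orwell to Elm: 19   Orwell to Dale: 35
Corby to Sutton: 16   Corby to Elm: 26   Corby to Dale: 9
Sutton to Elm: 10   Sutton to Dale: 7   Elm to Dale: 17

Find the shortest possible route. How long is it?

With 5 stops there are 5!/2 = 60 distinct round trips (a route and its reverse cost the same).
North-Orwell-Corby-Sutton-Elm-Dale-North: 25+36+16+10+17+12 = 116
North-Orwell-Corby-Sutton-Dale-Elm-North: 25+36+16+7+17+15 = 116
North-Orwell-Corby-Elm-Sutton-Dale-North: 25+36+26+10+7+12 = 116
North-Orwell-Corby-Elm-Dale-Sutton-North: 25+36+26+17+7+5 = 116
North-Orwell-Corby-Dale-Sutton-Elm-North: 25+36+9+7+10+15 = 102
North-Orwell-Corby-Dale-Elm-Sutton-North: 25+36+9+17+10+5 = 102
North-Orwell-Sutton-Corby-Elm-Dale-North: 25+29+16+26+17+12 = 125
North-Orwell-Sutton-Corby-Dale-Elm-North: 25+29+16+9+17+15 = 111
North-Orwell-Sutton-Elm-Corby-Dale-North: 25+29+10+26+9+12 = 111
North-Orwell-Sutton-Elm-Dale-Corby-North: 25+29+10+17+9+21 = 111
North-Orwell-Sutton-Dale-Corby-Elm-North: 25+29+7+9+26+15 = 111
North-Orwell-Sutton-Dale-Elm-Corby-North: 25+29+7+17+26+21 = 125
North-Orwell-Elm-Corby-Sutton-Dale-North: 25+19+26+16+7+12 = 105
North-Orwell-Elm-Corby-Dale-Sutton-North: 25+19+26+9+7+5 = 91
… (46 more)
The minimum is 91.
One optimal route: North → Orwell → Elm → Corby → Dale → Sutton → North (or its reverse).

Minimum total distance: 91 km.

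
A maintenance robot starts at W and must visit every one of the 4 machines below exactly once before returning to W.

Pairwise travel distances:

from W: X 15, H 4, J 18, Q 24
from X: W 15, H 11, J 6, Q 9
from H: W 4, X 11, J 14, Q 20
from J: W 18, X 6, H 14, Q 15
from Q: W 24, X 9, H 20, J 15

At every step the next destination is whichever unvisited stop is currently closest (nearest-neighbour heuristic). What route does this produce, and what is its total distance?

Total distance 60 via the nearest-neighbour route W → H → X → J → Q → W.

From W: distances to unvisited — H=4, X=15, J=18, Q=24. Nearest is H (4).
From H: distances to unvisited — X=11, J=14, Q=20. Nearest is X (11).
From X: distances to unvisited — J=6, Q=9. Nearest is J (6).
From J: distances to unvisited — Q=15. Nearest is Q (15).
Return Q→W: 24.
Total = 4 + 11 + 6 + 15 + 24 = 60.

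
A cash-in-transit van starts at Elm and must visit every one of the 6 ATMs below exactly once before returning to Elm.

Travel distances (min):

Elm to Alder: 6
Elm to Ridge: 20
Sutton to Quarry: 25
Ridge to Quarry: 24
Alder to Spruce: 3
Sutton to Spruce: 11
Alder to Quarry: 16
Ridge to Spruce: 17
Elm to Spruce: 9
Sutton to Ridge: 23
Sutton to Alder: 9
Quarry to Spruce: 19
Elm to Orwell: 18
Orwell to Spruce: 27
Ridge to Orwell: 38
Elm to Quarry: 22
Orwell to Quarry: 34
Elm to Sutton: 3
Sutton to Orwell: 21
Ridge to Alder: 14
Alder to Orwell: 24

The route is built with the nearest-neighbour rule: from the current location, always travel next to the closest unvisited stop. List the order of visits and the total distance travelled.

Total distance 108 min via the nearest-neighbour route Elm → Sutton → Alder → Spruce → Ridge → Quarry → Orwell → Elm.

From Elm: distances to unvisited — Sutton=3, Alder=6, Spruce=9, Orwell=18, Ridge=20, Quarry=22. Nearest is Sutton (3).
From Sutton: distances to unvisited — Alder=9, Spruce=11, Orwell=21, Ridge=23, Quarry=25. Nearest is Alder (9).
From Alder: distances to unvisited — Spruce=3, Ridge=14, Quarry=16, Orwell=24. Nearest is Spruce (3).
From Spruce: distances to unvisited — Ridge=17, Quarry=19, Orwell=27. Nearest is Ridge (17).
From Ridge: distances to unvisited — Quarry=24, Orwell=38. Nearest is Quarry (24).
From Quarry: distances to unvisited — Orwell=34. Nearest is Orwell (34).
Return Orwell→Elm: 18.
Total = 3 + 9 + 3 + 17 + 24 + 34 + 18 = 108.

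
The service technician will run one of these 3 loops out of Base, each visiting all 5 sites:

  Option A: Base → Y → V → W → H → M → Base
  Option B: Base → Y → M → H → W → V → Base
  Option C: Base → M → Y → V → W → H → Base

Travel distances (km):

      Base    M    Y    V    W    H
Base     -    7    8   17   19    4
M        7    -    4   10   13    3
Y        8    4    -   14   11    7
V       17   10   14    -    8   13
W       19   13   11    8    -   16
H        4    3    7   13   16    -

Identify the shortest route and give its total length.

Option A: 8 + 14 + 8 + 16 + 3 + 7 = 56
Option B: 8 + 4 + 3 + 16 + 8 + 17 = 56
Option C: 7 + 4 + 14 + 8 + 16 + 4 = 53

53 km — Option C is the shortest.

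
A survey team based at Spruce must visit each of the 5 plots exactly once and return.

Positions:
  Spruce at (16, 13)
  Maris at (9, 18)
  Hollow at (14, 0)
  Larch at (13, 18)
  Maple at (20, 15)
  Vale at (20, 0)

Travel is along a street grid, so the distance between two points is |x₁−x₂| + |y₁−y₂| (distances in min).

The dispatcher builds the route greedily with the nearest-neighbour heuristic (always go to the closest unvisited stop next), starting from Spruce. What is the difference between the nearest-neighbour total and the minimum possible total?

Spruce: Maple=6, Larch=8, Maris=12, Hollow=15, Vale=17 ⇒ Maple
Maple: Larch=10, Maris=14, Vale=15, Hollow=21 ⇒ Larch
Larch: Maris=4, Hollow=19, Vale=25 ⇒ Maris
Maris: Hollow=23, Vale=29 ⇒ Hollow
Hollow: Vale=6 ⇒ Vale
NN route Spruce → Maple → Larch → Maris → Hollow → Vale → Spruce costs 66.
Optimal: Spruce → Maris → Larch → Hollow → Vale → Maple → Spruce costs 62 (by enumerating all 60 distinct tours).
Excess = 66 − 62 = 4.

4 min longer than the optimal tour.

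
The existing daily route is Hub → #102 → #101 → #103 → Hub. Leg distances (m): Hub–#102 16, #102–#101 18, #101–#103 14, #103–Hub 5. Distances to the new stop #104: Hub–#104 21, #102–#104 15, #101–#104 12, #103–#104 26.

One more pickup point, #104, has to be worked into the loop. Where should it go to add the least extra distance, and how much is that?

Insertion cost between consecutive stops i–j is d(i,#104) + d(#104,j) − d(i,j):
  between Hub and #102: 21 + 15 − 16 = 20
  between #102 and #101: 15 + 12 − 18 = 9
  between #101 and #103: 12 + 26 − 14 = 24
  between #103 and Hub: 26 + 21 − 5 = 42
Cheapest insertion is between #102 and #101, adding 9.
New total = 53 + 9 = 62.

+9 m — insert #104 between #102 and #101.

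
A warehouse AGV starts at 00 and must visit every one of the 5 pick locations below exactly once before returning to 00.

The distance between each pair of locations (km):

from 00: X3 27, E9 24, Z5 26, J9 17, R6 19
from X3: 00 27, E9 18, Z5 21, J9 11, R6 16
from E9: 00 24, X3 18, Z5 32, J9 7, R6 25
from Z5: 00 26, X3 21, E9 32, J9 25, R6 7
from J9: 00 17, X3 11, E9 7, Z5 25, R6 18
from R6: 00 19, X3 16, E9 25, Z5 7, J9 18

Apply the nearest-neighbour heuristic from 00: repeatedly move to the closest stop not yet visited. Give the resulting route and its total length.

91 km along 00 → J9 → E9 → X3 → R6 → Z5 → 00.

From 00: distances to unvisited — J9=17, R6=19, E9=24, Z5=26, X3=27. Nearest is J9 (17).
From J9: distances to unvisited — E9=7, X3=11, R6=18, Z5=25. Nearest is E9 (7).
From E9: distances to unvisited — X3=18, R6=25, Z5=32. Nearest is X3 (18).
From X3: distances to unvisited — R6=16, Z5=21. Nearest is R6 (16).
From R6: distances to unvisited — Z5=7. Nearest is Z5 (7).
Return Z5→00: 26.
Total = 17 + 7 + 18 + 16 + 7 + 26 = 91.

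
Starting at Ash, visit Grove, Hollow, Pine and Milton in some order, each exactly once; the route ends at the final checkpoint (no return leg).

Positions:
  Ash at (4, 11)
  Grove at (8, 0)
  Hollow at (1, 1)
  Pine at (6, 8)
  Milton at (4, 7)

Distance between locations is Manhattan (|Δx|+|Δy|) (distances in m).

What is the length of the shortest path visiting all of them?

There are 4! = 24 possible orderings.
Ash→Grove→Hollow→Pine→Milton: 15+8+12+3 = 38
Ash→Grove→Hollow→Milton→Pine: 15+8+9+3 = 35
Ash→Grove→Pine→Hollow→Milton: 15+10+12+9 = 46
Ash→Grove→Pine→Milton→Hollow: 15+10+3+9 = 37
Ash→Grove→Milton→Hollow→Pine: 15+11+9+12 = 47
Ash→Grove→Milton→Pine→Hollow: 15+11+3+12 = 41
Ash→Hollow→Grove→Pine→Milton: 13+8+10+3 = 34
Ash→Hollow→Grove→Milton→Pine: 13+8+11+3 = 35
Ash→Hollow→Pine→Grove→Milton: 13+12+10+11 = 46
Ash→Hollow→Pine→Milton→Grove: 13+12+3+11 = 39
Ash→Hollow→Milton→Grove→Pine: 13+9+11+10 = 43
Ash→Hollow→Milton→Pine→Grove: 13+9+3+10 = 35
Ash→Pine→Grove→Hollow→Milton: 5+10+8+9 = 32
Ash→Pine→Grove→Milton→Hollow: 5+10+11+9 = 35
… (10 more)
Ash→Pine→Milton→Hollow→Grove: 5+3+9+8 = 25  ← best
The minimum is 25.
One shortest path: Ash → Pine → Milton → Hollow → Grove.

Minimum one-way distance = 25 m.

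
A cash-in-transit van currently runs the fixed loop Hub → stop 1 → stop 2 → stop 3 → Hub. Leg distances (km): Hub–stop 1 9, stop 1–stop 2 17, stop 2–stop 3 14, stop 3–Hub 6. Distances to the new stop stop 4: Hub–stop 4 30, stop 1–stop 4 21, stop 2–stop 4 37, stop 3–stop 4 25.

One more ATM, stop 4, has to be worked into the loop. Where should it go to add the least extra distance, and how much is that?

Insertion cost between consecutive stops i–j is d(i,stop 4) + d(stop 4,j) − d(i,j):
  between Hub and stop 1: 30 + 21 − 9 = 42
  between stop 1 and stop 2: 21 + 37 − 17 = 41
  between stop 2 and stop 3: 37 + 25 − 14 = 48
  between stop 3 and Hub: 25 + 30 − 6 = 49
Cheapest insertion is between stop 1 and stop 2, adding 41.
New total = 46 + 41 = 87.

Minimum extra distance: 41 km, inserting stop 4 between stop 1 and stop 2.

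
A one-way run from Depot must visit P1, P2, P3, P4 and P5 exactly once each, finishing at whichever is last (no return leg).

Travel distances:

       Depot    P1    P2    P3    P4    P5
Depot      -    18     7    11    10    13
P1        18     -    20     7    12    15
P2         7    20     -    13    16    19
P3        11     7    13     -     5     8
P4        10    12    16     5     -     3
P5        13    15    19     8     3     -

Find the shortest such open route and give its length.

Shortest open route: 41.

There are 5! = 120 possible orderings.
Depot - P1 - P2 - P3 - P4 - P5: 18+20+13+5+3 = 59
Depot - P1 - P2 - P3 - P5 - P4: 18+20+13+8+3 = 62
Depot - P1 - P2 - P4 - P3 - P5: 18+20+16+5+8 = 67
Depot - P1 - P2 - P4 - P5 - P3: 18+20+16+3+8 = 65
Depot - P1 - P2 - P5 - P3 - P4: 18+20+19+8+5 = 70
Depot - P1 - P2 - P5 - P4 - P3: 18+20+19+3+5 = 65
Depot - P1 - P3 - P2 - P4 - P5: 18+7+13+16+3 = 57
Depot - P1 - P3 - P2 - P5 - P4: 18+7+13+19+3 = 60
Depot - P1 - P3 - P4 - P2 - P5: 18+7+5+16+19 = 65
Depot - P1 - P3 - P4 - P5 - P2: 18+7+5+3+19 = 52
Depot - P1 - P3 - P5 - P2 - P4: 18+7+8+19+16 = 68
Depot - P1 - P3 - P5 - P4 - P2: 18+7+8+3+16 = 52
Depot - P1 - P4 - P2 - P3 - P5: 18+12+16+13+8 = 67
Depot - P1 - P4 - P2 - P5 - P3: 18+12+16+19+8 = 73
… (106 more)
Depot - P2 - P4 - P5 - P3 - P1: 7+16+3+8+7 = 41  ← best
The minimum is 41.
One shortest path: Depot → P2 → P4 → P5 → P3 → P1.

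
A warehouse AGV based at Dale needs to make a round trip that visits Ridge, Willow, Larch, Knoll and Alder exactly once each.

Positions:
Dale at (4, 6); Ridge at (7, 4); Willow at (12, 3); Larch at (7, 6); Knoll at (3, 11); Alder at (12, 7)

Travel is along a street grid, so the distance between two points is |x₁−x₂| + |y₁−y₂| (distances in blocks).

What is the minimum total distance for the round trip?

Shortest round trip = 34 blocks.

There are 60 distinct closed tours to check (reversals are equivalent).
Dale-Ridge-Willow-Larch-Knoll-Alder-Dale: 5+6+8+9+13+9 = 50
Dale-Ridge-Willow-Larch-Alder-Knoll-Dale: 5+6+8+6+13+6 = 44
Dale-Ridge-Willow-Knoll-Larch-Alder-Dale: 5+6+17+9+6+9 = 52
Dale-Ridge-Willow-Knoll-Alder-Larch-Dale: 5+6+17+13+6+3 = 50
Dale-Ridge-Willow-Alder-Larch-Knoll-Dale: 5+6+4+6+9+6 = 36
Dale-Ridge-Willow-Alder-Knoll-Larch-Dale: 5+6+4+13+9+3 = 40
Dale-Ridge-Larch-Willow-Knoll-Alder-Dale: 5+2+8+17+13+9 = 54
Dale-Ridge-Larch-Willow-Alder-Knoll-Dale: 5+2+8+4+13+6 = 38
Dale-Ridge-Larch-Knoll-Willow-Alder-Dale: 5+2+9+17+4+9 = 46
Dale-Ridge-Larch-Knoll-Alder-Willow-Dale: 5+2+9+13+4+11 = 44
Dale-Ridge-Larch-Alder-Willow-Knoll-Dale: 5+2+6+4+17+6 = 40
Dale-Ridge-Larch-Alder-Knoll-Willow-Dale: 5+2+6+13+17+11 = 54
Dale-Ridge-Knoll-Willow-Larch-Alder-Dale: 5+11+17+8+6+9 = 56
Dale-Ridge-Knoll-Willow-Alder-Larch-Dale: 5+11+17+4+6+3 = 46
… (46 more)
Dale-Larch-Ridge-Willow-Alder-Knoll-Dale: 3+2+6+4+13+6 = 34  ← best
The minimum is 34.
One optimal route: Dale → Larch → Ridge → Willow → Alder → Knoll → Dale (or its reverse).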